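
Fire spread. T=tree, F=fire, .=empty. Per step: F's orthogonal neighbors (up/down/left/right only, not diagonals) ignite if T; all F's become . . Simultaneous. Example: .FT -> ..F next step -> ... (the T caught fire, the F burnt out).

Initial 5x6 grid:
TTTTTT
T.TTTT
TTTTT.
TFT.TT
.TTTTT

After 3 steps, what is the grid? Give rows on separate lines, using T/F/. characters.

Step 1: 4 trees catch fire, 1 burn out
  TTTTTT
  T.TTTT
  TFTTT.
  F.F.TT
  .FTTTT
Step 2: 3 trees catch fire, 4 burn out
  TTTTTT
  T.TTTT
  F.FTT.
  ....TT
  ..FTTT
Step 3: 4 trees catch fire, 3 burn out
  TTTTTT
  F.FTTT
  ...FT.
  ....TT
  ...FTT

TTTTTT
F.FTTT
...FT.
....TT
...FTT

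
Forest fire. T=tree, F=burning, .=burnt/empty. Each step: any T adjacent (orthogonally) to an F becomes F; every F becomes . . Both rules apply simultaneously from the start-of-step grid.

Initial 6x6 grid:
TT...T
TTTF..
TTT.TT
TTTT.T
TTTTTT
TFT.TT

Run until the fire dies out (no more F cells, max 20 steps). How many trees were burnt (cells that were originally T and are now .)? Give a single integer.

Answer: 25

Derivation:
Step 1: +4 fires, +2 burnt (F count now 4)
Step 2: +5 fires, +4 burnt (F count now 5)
Step 3: +6 fires, +5 burnt (F count now 6)
Step 4: +4 fires, +6 burnt (F count now 4)
Step 5: +2 fires, +4 burnt (F count now 2)
Step 6: +2 fires, +2 burnt (F count now 2)
Step 7: +1 fires, +2 burnt (F count now 1)
Step 8: +1 fires, +1 burnt (F count now 1)
Step 9: +0 fires, +1 burnt (F count now 0)
Fire out after step 9
Initially T: 26, now '.': 35
Total burnt (originally-T cells now '.'): 25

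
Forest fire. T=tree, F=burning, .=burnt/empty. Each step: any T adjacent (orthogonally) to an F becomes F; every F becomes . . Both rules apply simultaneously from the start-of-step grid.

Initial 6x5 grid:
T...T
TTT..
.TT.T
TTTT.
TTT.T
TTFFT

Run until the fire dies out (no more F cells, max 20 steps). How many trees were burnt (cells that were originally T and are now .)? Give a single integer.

Answer: 17

Derivation:
Step 1: +3 fires, +2 burnt (F count now 3)
Step 2: +4 fires, +3 burnt (F count now 4)
Step 3: +4 fires, +4 burnt (F count now 4)
Step 4: +3 fires, +4 burnt (F count now 3)
Step 5: +1 fires, +3 burnt (F count now 1)
Step 6: +1 fires, +1 burnt (F count now 1)
Step 7: +1 fires, +1 burnt (F count now 1)
Step 8: +0 fires, +1 burnt (F count now 0)
Fire out after step 8
Initially T: 19, now '.': 28
Total burnt (originally-T cells now '.'): 17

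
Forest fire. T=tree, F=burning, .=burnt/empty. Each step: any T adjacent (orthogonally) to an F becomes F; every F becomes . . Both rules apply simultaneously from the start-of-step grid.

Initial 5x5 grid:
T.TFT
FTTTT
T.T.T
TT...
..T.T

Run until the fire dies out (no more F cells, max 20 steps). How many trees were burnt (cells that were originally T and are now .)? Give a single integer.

Answer: 12

Derivation:
Step 1: +6 fires, +2 burnt (F count now 6)
Step 2: +3 fires, +6 burnt (F count now 3)
Step 3: +3 fires, +3 burnt (F count now 3)
Step 4: +0 fires, +3 burnt (F count now 0)
Fire out after step 4
Initially T: 14, now '.': 23
Total burnt (originally-T cells now '.'): 12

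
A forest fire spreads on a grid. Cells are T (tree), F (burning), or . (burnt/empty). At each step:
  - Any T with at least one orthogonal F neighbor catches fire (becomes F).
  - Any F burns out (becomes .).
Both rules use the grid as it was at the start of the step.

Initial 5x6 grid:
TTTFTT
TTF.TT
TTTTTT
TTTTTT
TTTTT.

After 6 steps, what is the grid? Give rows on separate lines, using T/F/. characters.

Step 1: 4 trees catch fire, 2 burn out
  TTF.FT
  TF..TT
  TTFTTT
  TTTTTT
  TTTTT.
Step 2: 7 trees catch fire, 4 burn out
  TF...F
  F...FT
  TF.FTT
  TTFTTT
  TTTTT.
Step 3: 7 trees catch fire, 7 burn out
  F.....
  .....F
  F...FT
  TF.FTT
  TTFTT.
Step 4: 5 trees catch fire, 7 burn out
  ......
  ......
  .....F
  F...FT
  TF.FT.
Step 5: 3 trees catch fire, 5 burn out
  ......
  ......
  ......
  .....F
  F...F.
Step 6: 0 trees catch fire, 3 burn out
  ......
  ......
  ......
  ......
  ......

......
......
......
......
......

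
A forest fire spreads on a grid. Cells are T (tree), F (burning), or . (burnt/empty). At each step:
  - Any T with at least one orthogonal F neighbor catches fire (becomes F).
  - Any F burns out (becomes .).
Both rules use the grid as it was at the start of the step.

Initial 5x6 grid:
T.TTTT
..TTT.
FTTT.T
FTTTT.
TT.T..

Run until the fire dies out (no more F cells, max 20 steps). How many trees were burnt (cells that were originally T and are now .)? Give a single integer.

Answer: 17

Derivation:
Step 1: +3 fires, +2 burnt (F count now 3)
Step 2: +3 fires, +3 burnt (F count now 3)
Step 3: +3 fires, +3 burnt (F count now 3)
Step 4: +4 fires, +3 burnt (F count now 4)
Step 5: +2 fires, +4 burnt (F count now 2)
Step 6: +1 fires, +2 burnt (F count now 1)
Step 7: +1 fires, +1 burnt (F count now 1)
Step 8: +0 fires, +1 burnt (F count now 0)
Fire out after step 8
Initially T: 19, now '.': 28
Total burnt (originally-T cells now '.'): 17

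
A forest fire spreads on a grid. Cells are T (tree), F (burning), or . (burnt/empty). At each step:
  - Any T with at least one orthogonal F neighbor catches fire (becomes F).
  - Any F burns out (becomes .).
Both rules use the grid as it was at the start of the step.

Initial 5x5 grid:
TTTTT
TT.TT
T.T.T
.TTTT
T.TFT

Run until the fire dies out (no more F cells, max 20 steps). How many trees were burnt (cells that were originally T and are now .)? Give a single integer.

Step 1: +3 fires, +1 burnt (F count now 3)
Step 2: +2 fires, +3 burnt (F count now 2)
Step 3: +3 fires, +2 burnt (F count now 3)
Step 4: +1 fires, +3 burnt (F count now 1)
Step 5: +2 fires, +1 burnt (F count now 2)
Step 6: +1 fires, +2 burnt (F count now 1)
Step 7: +1 fires, +1 burnt (F count now 1)
Step 8: +1 fires, +1 burnt (F count now 1)
Step 9: +2 fires, +1 burnt (F count now 2)
Step 10: +1 fires, +2 burnt (F count now 1)
Step 11: +1 fires, +1 burnt (F count now 1)
Step 12: +0 fires, +1 burnt (F count now 0)
Fire out after step 12
Initially T: 19, now '.': 24
Total burnt (originally-T cells now '.'): 18

Answer: 18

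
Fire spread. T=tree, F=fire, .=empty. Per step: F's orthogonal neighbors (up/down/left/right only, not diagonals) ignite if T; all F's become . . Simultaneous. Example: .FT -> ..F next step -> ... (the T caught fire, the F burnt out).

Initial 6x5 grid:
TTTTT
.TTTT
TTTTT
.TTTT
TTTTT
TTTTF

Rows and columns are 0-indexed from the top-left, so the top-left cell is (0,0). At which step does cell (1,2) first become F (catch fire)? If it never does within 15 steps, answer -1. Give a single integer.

Step 1: cell (1,2)='T' (+2 fires, +1 burnt)
Step 2: cell (1,2)='T' (+3 fires, +2 burnt)
Step 3: cell (1,2)='T' (+4 fires, +3 burnt)
Step 4: cell (1,2)='T' (+5 fires, +4 burnt)
Step 5: cell (1,2)='T' (+5 fires, +5 burnt)
Step 6: cell (1,2)='F' (+3 fires, +5 burnt)
  -> target ignites at step 6
Step 7: cell (1,2)='.' (+3 fires, +3 burnt)
Step 8: cell (1,2)='.' (+1 fires, +3 burnt)
Step 9: cell (1,2)='.' (+1 fires, +1 burnt)
Step 10: cell (1,2)='.' (+0 fires, +1 burnt)
  fire out at step 10

6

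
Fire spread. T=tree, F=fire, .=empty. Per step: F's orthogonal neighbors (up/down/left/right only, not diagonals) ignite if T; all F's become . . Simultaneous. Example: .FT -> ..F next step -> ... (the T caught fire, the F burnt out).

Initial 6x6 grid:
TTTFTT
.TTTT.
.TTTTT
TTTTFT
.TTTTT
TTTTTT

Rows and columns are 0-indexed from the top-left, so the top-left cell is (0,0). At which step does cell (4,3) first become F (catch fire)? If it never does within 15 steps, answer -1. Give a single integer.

Step 1: cell (4,3)='T' (+7 fires, +2 burnt)
Step 2: cell (4,3)='F' (+10 fires, +7 burnt)
  -> target ignites at step 2
Step 3: cell (4,3)='.' (+7 fires, +10 burnt)
Step 4: cell (4,3)='.' (+4 fires, +7 burnt)
Step 5: cell (4,3)='.' (+1 fires, +4 burnt)
Step 6: cell (4,3)='.' (+1 fires, +1 burnt)
Step 7: cell (4,3)='.' (+0 fires, +1 burnt)
  fire out at step 7

2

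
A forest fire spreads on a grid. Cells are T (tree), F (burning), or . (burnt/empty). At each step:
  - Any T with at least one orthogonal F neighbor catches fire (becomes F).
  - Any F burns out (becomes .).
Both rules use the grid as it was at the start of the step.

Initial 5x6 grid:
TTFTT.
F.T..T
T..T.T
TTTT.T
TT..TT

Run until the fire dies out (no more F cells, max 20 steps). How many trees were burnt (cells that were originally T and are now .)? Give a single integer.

Step 1: +5 fires, +2 burnt (F count now 5)
Step 2: +2 fires, +5 burnt (F count now 2)
Step 3: +2 fires, +2 burnt (F count now 2)
Step 4: +2 fires, +2 burnt (F count now 2)
Step 5: +1 fires, +2 burnt (F count now 1)
Step 6: +1 fires, +1 burnt (F count now 1)
Step 7: +0 fires, +1 burnt (F count now 0)
Fire out after step 7
Initially T: 18, now '.': 25
Total burnt (originally-T cells now '.'): 13

Answer: 13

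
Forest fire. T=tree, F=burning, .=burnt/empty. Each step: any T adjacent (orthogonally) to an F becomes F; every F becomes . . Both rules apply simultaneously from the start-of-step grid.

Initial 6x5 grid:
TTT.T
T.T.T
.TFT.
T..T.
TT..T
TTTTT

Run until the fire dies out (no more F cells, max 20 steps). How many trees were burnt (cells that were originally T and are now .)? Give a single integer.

Answer: 8

Derivation:
Step 1: +3 fires, +1 burnt (F count now 3)
Step 2: +2 fires, +3 burnt (F count now 2)
Step 3: +1 fires, +2 burnt (F count now 1)
Step 4: +1 fires, +1 burnt (F count now 1)
Step 5: +1 fires, +1 burnt (F count now 1)
Step 6: +0 fires, +1 burnt (F count now 0)
Fire out after step 6
Initially T: 19, now '.': 19
Total burnt (originally-T cells now '.'): 8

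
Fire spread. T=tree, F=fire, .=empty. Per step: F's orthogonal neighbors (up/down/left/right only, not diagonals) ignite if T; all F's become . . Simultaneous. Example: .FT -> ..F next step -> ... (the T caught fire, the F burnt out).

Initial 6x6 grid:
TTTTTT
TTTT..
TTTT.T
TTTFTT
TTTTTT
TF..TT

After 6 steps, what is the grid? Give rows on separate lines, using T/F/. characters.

Step 1: 6 trees catch fire, 2 burn out
  TTTTTT
  TTTT..
  TTTF.T
  TTF.FT
  TFTFTT
  F...TT
Step 2: 7 trees catch fire, 6 burn out
  TTTTTT
  TTTF..
  TTF..T
  TF...F
  F.F.FT
  ....TT
Step 3: 7 trees catch fire, 7 burn out
  TTTFTT
  TTF...
  TF...F
  F.....
  .....F
  ....FT
Step 4: 5 trees catch fire, 7 burn out
  TTF.FT
  TF....
  F.....
  ......
  ......
  .....F
Step 5: 3 trees catch fire, 5 burn out
  TF...F
  F.....
  ......
  ......
  ......
  ......
Step 6: 1 trees catch fire, 3 burn out
  F.....
  ......
  ......
  ......
  ......
  ......

F.....
......
......
......
......
......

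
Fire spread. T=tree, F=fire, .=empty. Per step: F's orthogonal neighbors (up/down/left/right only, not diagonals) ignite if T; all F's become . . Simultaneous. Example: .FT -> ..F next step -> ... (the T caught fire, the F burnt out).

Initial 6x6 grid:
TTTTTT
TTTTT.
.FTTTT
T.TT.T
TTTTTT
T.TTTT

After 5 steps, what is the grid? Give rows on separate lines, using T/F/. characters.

Step 1: 2 trees catch fire, 1 burn out
  TTTTTT
  TFTTT.
  ..FTTT
  T.TT.T
  TTTTTT
  T.TTTT
Step 2: 5 trees catch fire, 2 burn out
  TFTTTT
  F.FTT.
  ...FTT
  T.FT.T
  TTTTTT
  T.TTTT
Step 3: 6 trees catch fire, 5 burn out
  F.FTTT
  ...FT.
  ....FT
  T..F.T
  TTFTTT
  T.TTTT
Step 4: 6 trees catch fire, 6 burn out
  ...FTT
  ....F.
  .....F
  T....T
  TF.FTT
  T.FTTT
Step 5: 5 trees catch fire, 6 burn out
  ....FT
  ......
  ......
  T....F
  F...FT
  T..FTT

....FT
......
......
T....F
F...FT
T..FTT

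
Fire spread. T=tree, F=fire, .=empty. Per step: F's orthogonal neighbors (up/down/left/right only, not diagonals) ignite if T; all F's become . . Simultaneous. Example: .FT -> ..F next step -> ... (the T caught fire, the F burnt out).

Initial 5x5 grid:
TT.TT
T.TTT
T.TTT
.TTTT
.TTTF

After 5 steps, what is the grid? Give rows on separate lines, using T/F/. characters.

Step 1: 2 trees catch fire, 1 burn out
  TT.TT
  T.TTT
  T.TTT
  .TTTF
  .TTF.
Step 2: 3 trees catch fire, 2 burn out
  TT.TT
  T.TTT
  T.TTF
  .TTF.
  .TF..
Step 3: 4 trees catch fire, 3 burn out
  TT.TT
  T.TTF
  T.TF.
  .TF..
  .F...
Step 4: 4 trees catch fire, 4 burn out
  TT.TF
  T.TF.
  T.F..
  .F...
  .....
Step 5: 2 trees catch fire, 4 burn out
  TT.F.
  T.F..
  T....
  .....
  .....

TT.F.
T.F..
T....
.....
.....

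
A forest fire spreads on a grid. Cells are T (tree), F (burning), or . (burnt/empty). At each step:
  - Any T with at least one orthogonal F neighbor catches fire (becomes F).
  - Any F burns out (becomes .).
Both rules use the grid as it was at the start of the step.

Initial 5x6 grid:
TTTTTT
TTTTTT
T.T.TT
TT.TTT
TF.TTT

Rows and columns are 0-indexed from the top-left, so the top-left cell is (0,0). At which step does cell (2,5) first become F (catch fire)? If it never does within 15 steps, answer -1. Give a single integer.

Step 1: cell (2,5)='T' (+2 fires, +1 burnt)
Step 2: cell (2,5)='T' (+1 fires, +2 burnt)
Step 3: cell (2,5)='T' (+1 fires, +1 burnt)
Step 4: cell (2,5)='T' (+1 fires, +1 burnt)
Step 5: cell (2,5)='T' (+2 fires, +1 burnt)
Step 6: cell (2,5)='T' (+2 fires, +2 burnt)
Step 7: cell (2,5)='T' (+3 fires, +2 burnt)
Step 8: cell (2,5)='T' (+2 fires, +3 burnt)
Step 9: cell (2,5)='T' (+3 fires, +2 burnt)
Step 10: cell (2,5)='F' (+3 fires, +3 burnt)
  -> target ignites at step 10
Step 11: cell (2,5)='.' (+3 fires, +3 burnt)
Step 12: cell (2,5)='.' (+2 fires, +3 burnt)
Step 13: cell (2,5)='.' (+0 fires, +2 burnt)
  fire out at step 13

10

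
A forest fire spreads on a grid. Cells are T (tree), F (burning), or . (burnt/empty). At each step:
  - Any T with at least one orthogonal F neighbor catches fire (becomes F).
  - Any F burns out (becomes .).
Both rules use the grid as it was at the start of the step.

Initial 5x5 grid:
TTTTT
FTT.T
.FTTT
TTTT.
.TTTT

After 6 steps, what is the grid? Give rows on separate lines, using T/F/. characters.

Step 1: 4 trees catch fire, 2 burn out
  FTTTT
  .FT.T
  ..FTT
  TFTT.
  .TTTT
Step 2: 6 trees catch fire, 4 burn out
  .FTTT
  ..F.T
  ...FT
  F.FT.
  .FTTT
Step 3: 4 trees catch fire, 6 burn out
  ..FTT
  ....T
  ....F
  ...F.
  ..FTT
Step 4: 3 trees catch fire, 4 burn out
  ...FT
  ....F
  .....
  .....
  ...FT
Step 5: 2 trees catch fire, 3 burn out
  ....F
  .....
  .....
  .....
  ....F
Step 6: 0 trees catch fire, 2 burn out
  .....
  .....
  .....
  .....
  .....

.....
.....
.....
.....
.....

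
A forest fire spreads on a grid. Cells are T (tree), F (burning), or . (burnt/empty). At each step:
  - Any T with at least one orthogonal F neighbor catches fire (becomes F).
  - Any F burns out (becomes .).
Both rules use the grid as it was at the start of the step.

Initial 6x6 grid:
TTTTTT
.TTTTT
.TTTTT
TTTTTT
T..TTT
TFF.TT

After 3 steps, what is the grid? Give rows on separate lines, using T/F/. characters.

Step 1: 1 trees catch fire, 2 burn out
  TTTTTT
  .TTTTT
  .TTTTT
  TTTTTT
  T..TTT
  F...TT
Step 2: 1 trees catch fire, 1 burn out
  TTTTTT
  .TTTTT
  .TTTTT
  TTTTTT
  F..TTT
  ....TT
Step 3: 1 trees catch fire, 1 burn out
  TTTTTT
  .TTTTT
  .TTTTT
  FTTTTT
  ...TTT
  ....TT

TTTTTT
.TTTTT
.TTTTT
FTTTTT
...TTT
....TT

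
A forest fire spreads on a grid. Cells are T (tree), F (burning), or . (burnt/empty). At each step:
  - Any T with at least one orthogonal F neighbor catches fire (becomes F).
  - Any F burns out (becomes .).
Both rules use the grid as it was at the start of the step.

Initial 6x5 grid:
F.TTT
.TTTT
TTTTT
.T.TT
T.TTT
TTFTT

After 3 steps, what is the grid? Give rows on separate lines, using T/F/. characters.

Step 1: 3 trees catch fire, 2 burn out
  ..TTT
  .TTTT
  TTTTT
  .T.TT
  T.FTT
  TF.FT
Step 2: 3 trees catch fire, 3 burn out
  ..TTT
  .TTTT
  TTTTT
  .T.TT
  T..FT
  F...F
Step 3: 3 trees catch fire, 3 burn out
  ..TTT
  .TTTT
  TTTTT
  .T.FT
  F...F
  .....

..TTT
.TTTT
TTTTT
.T.FT
F...F
.....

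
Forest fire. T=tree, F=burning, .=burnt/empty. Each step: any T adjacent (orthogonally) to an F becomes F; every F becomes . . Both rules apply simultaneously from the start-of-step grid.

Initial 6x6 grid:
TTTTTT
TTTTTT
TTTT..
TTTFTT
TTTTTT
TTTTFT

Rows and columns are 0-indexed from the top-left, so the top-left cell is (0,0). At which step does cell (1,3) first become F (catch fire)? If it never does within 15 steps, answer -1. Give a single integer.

Step 1: cell (1,3)='T' (+7 fires, +2 burnt)
Step 2: cell (1,3)='F' (+7 fires, +7 burnt)
  -> target ignites at step 2
Step 3: cell (1,3)='.' (+7 fires, +7 burnt)
Step 4: cell (1,3)='.' (+7 fires, +7 burnt)
Step 5: cell (1,3)='.' (+3 fires, +7 burnt)
Step 6: cell (1,3)='.' (+1 fires, +3 burnt)
Step 7: cell (1,3)='.' (+0 fires, +1 burnt)
  fire out at step 7

2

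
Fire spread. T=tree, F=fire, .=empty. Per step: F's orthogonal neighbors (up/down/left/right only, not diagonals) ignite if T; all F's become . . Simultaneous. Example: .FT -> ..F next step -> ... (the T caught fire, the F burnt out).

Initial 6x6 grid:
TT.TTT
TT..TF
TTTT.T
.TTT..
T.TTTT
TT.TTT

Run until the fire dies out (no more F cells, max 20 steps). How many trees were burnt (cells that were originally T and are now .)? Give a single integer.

Answer: 5

Derivation:
Step 1: +3 fires, +1 burnt (F count now 3)
Step 2: +1 fires, +3 burnt (F count now 1)
Step 3: +1 fires, +1 burnt (F count now 1)
Step 4: +0 fires, +1 burnt (F count now 0)
Fire out after step 4
Initially T: 26, now '.': 15
Total burnt (originally-T cells now '.'): 5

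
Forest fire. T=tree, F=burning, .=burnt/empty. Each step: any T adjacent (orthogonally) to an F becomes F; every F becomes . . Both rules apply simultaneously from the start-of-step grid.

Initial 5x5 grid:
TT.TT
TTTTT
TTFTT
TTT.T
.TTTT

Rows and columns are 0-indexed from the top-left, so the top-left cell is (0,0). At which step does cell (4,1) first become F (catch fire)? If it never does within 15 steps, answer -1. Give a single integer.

Step 1: cell (4,1)='T' (+4 fires, +1 burnt)
Step 2: cell (4,1)='T' (+6 fires, +4 burnt)
Step 3: cell (4,1)='F' (+8 fires, +6 burnt)
  -> target ignites at step 3
Step 4: cell (4,1)='.' (+3 fires, +8 burnt)
Step 5: cell (4,1)='.' (+0 fires, +3 burnt)
  fire out at step 5

3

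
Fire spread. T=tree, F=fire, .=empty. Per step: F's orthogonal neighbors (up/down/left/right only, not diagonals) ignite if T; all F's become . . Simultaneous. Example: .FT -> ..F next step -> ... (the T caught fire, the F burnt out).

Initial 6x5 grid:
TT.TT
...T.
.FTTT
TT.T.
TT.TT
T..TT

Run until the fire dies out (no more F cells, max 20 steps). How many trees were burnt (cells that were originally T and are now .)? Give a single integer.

Answer: 16

Derivation:
Step 1: +2 fires, +1 burnt (F count now 2)
Step 2: +3 fires, +2 burnt (F count now 3)
Step 3: +4 fires, +3 burnt (F count now 4)
Step 4: +3 fires, +4 burnt (F count now 3)
Step 5: +3 fires, +3 burnt (F count now 3)
Step 6: +1 fires, +3 burnt (F count now 1)
Step 7: +0 fires, +1 burnt (F count now 0)
Fire out after step 7
Initially T: 18, now '.': 28
Total burnt (originally-T cells now '.'): 16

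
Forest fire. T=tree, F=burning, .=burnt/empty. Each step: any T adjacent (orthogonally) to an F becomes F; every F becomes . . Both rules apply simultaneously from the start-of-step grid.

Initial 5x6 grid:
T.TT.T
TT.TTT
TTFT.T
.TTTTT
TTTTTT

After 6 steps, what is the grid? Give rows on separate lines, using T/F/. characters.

Step 1: 3 trees catch fire, 1 burn out
  T.TT.T
  TT.TTT
  TF.F.T
  .TFTTT
  TTTTTT
Step 2: 6 trees catch fire, 3 burn out
  T.TT.T
  TF.FTT
  F....T
  .F.FTT
  TTFTTT
Step 3: 6 trees catch fire, 6 burn out
  T.TF.T
  F...FT
  .....T
  ....FT
  TF.FTT
Step 4: 6 trees catch fire, 6 burn out
  F.F..T
  .....F
  .....T
  .....F
  F...FT
Step 5: 3 trees catch fire, 6 burn out
  .....F
  ......
  .....F
  ......
  .....F
Step 6: 0 trees catch fire, 3 burn out
  ......
  ......
  ......
  ......
  ......

......
......
......
......
......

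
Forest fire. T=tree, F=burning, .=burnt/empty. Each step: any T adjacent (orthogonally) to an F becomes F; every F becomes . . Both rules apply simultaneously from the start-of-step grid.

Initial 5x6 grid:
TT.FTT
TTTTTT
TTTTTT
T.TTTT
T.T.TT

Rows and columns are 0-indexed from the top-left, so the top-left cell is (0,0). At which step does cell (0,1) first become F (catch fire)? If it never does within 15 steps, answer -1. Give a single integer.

Step 1: cell (0,1)='T' (+2 fires, +1 burnt)
Step 2: cell (0,1)='T' (+4 fires, +2 burnt)
Step 3: cell (0,1)='T' (+5 fires, +4 burnt)
Step 4: cell (0,1)='F' (+6 fires, +5 burnt)
  -> target ignites at step 4
Step 5: cell (0,1)='.' (+5 fires, +6 burnt)
Step 6: cell (0,1)='.' (+2 fires, +5 burnt)
Step 7: cell (0,1)='.' (+1 fires, +2 burnt)
Step 8: cell (0,1)='.' (+0 fires, +1 burnt)
  fire out at step 8

4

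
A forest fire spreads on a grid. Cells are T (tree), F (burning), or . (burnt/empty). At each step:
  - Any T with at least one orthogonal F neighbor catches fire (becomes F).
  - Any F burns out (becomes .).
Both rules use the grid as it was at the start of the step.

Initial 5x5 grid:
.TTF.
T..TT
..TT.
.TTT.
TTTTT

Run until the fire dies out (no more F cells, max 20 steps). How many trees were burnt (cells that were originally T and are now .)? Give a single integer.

Step 1: +2 fires, +1 burnt (F count now 2)
Step 2: +3 fires, +2 burnt (F count now 3)
Step 3: +2 fires, +3 burnt (F count now 2)
Step 4: +2 fires, +2 burnt (F count now 2)
Step 5: +3 fires, +2 burnt (F count now 3)
Step 6: +1 fires, +3 burnt (F count now 1)
Step 7: +1 fires, +1 burnt (F count now 1)
Step 8: +0 fires, +1 burnt (F count now 0)
Fire out after step 8
Initially T: 15, now '.': 24
Total burnt (originally-T cells now '.'): 14

Answer: 14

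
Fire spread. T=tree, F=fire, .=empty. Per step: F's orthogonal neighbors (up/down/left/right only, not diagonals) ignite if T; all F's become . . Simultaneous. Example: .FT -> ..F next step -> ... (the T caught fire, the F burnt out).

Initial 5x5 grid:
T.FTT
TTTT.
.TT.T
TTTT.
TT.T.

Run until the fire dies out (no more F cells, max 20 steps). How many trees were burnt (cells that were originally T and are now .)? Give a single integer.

Answer: 16

Derivation:
Step 1: +2 fires, +1 burnt (F count now 2)
Step 2: +4 fires, +2 burnt (F count now 4)
Step 3: +3 fires, +4 burnt (F count now 3)
Step 4: +3 fires, +3 burnt (F count now 3)
Step 5: +3 fires, +3 burnt (F count now 3)
Step 6: +1 fires, +3 burnt (F count now 1)
Step 7: +0 fires, +1 burnt (F count now 0)
Fire out after step 7
Initially T: 17, now '.': 24
Total burnt (originally-T cells now '.'): 16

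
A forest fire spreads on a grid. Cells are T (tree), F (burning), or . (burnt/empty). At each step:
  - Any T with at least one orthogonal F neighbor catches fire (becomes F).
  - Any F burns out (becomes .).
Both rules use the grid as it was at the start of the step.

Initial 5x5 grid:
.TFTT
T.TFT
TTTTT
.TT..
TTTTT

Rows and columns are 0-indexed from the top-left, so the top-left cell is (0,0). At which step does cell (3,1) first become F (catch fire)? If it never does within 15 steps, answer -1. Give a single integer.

Step 1: cell (3,1)='T' (+5 fires, +2 burnt)
Step 2: cell (3,1)='T' (+3 fires, +5 burnt)
Step 3: cell (3,1)='T' (+2 fires, +3 burnt)
Step 4: cell (3,1)='F' (+3 fires, +2 burnt)
  -> target ignites at step 4
Step 5: cell (3,1)='.' (+3 fires, +3 burnt)
Step 6: cell (3,1)='.' (+2 fires, +3 burnt)
Step 7: cell (3,1)='.' (+0 fires, +2 burnt)
  fire out at step 7

4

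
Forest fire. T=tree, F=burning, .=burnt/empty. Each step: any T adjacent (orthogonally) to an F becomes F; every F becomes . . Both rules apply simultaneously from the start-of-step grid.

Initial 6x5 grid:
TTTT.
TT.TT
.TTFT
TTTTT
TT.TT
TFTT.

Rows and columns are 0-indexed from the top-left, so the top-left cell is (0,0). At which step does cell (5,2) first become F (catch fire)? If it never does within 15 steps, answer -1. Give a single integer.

Step 1: cell (5,2)='F' (+7 fires, +2 burnt)
  -> target ignites at step 1
Step 2: cell (5,2)='.' (+9 fires, +7 burnt)
Step 3: cell (5,2)='.' (+4 fires, +9 burnt)
Step 4: cell (5,2)='.' (+2 fires, +4 burnt)
Step 5: cell (5,2)='.' (+1 fires, +2 burnt)
Step 6: cell (5,2)='.' (+0 fires, +1 burnt)
  fire out at step 6

1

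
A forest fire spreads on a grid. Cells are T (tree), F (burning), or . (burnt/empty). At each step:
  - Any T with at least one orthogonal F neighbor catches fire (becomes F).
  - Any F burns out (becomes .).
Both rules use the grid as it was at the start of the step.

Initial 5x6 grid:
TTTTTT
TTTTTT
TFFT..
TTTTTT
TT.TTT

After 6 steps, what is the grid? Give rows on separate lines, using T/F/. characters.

Step 1: 6 trees catch fire, 2 burn out
  TTTTTT
  TFFTTT
  F..F..
  TFFTTT
  TT.TTT
Step 2: 7 trees catch fire, 6 burn out
  TFFTTT
  F..FTT
  ......
  F..FTT
  TF.TTT
Step 3: 6 trees catch fire, 7 burn out
  F..FTT
  ....FT
  ......
  ....FT
  F..FTT
Step 4: 4 trees catch fire, 6 burn out
  ....FT
  .....F
  ......
  .....F
  ....FT
Step 5: 2 trees catch fire, 4 burn out
  .....F
  ......
  ......
  ......
  .....F
Step 6: 0 trees catch fire, 2 burn out
  ......
  ......
  ......
  ......
  ......

......
......
......
......
......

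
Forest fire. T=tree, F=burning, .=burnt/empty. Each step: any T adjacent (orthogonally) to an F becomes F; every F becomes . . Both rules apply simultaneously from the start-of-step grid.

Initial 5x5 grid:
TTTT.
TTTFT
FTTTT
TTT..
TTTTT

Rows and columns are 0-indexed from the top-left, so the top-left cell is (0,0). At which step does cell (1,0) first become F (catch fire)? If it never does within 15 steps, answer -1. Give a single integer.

Step 1: cell (1,0)='F' (+7 fires, +2 burnt)
  -> target ignites at step 1
Step 2: cell (1,0)='.' (+7 fires, +7 burnt)
Step 3: cell (1,0)='.' (+3 fires, +7 burnt)
Step 4: cell (1,0)='.' (+1 fires, +3 burnt)
Step 5: cell (1,0)='.' (+1 fires, +1 burnt)
Step 6: cell (1,0)='.' (+1 fires, +1 burnt)
Step 7: cell (1,0)='.' (+0 fires, +1 burnt)
  fire out at step 7

1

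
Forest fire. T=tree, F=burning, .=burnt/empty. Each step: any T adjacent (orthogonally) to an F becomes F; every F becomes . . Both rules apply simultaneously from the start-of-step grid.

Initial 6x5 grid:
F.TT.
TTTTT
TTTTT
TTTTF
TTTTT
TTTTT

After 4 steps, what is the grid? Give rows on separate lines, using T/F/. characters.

Step 1: 4 trees catch fire, 2 burn out
  ..TT.
  FTTTT
  TTTTF
  TTTF.
  TTTTF
  TTTTT
Step 2: 7 trees catch fire, 4 burn out
  ..TT.
  .FTTF
  FTTF.
  TTF..
  TTTF.
  TTTTF
Step 3: 8 trees catch fire, 7 burn out
  ..TT.
  ..FF.
  .FF..
  FF...
  TTF..
  TTTF.
Step 4: 5 trees catch fire, 8 burn out
  ..FF.
  .....
  .....
  .....
  FF...
  TTF..

..FF.
.....
.....
.....
FF...
TTF..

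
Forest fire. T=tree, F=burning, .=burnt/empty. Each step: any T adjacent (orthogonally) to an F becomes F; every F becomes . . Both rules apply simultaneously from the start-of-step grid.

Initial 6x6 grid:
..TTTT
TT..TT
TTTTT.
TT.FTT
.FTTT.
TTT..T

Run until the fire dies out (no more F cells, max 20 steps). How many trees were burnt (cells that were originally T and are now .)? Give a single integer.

Step 1: +6 fires, +2 burnt (F count now 6)
Step 2: +8 fires, +6 burnt (F count now 8)
Step 3: +3 fires, +8 burnt (F count now 3)
Step 4: +3 fires, +3 burnt (F count now 3)
Step 5: +2 fires, +3 burnt (F count now 2)
Step 6: +1 fires, +2 burnt (F count now 1)
Step 7: +0 fires, +1 burnt (F count now 0)
Fire out after step 7
Initially T: 24, now '.': 35
Total burnt (originally-T cells now '.'): 23

Answer: 23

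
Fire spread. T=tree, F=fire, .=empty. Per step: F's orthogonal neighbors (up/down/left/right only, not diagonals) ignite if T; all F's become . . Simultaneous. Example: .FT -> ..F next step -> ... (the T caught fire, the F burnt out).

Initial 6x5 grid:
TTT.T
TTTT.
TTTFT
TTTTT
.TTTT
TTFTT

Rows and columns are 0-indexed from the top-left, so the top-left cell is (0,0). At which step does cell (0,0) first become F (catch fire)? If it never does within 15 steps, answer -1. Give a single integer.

Step 1: cell (0,0)='T' (+7 fires, +2 burnt)
Step 2: cell (0,0)='T' (+8 fires, +7 burnt)
Step 3: cell (0,0)='T' (+5 fires, +8 burnt)
Step 4: cell (0,0)='T' (+3 fires, +5 burnt)
Step 5: cell (0,0)='F' (+1 fires, +3 burnt)
  -> target ignites at step 5
Step 6: cell (0,0)='.' (+0 fires, +1 burnt)
  fire out at step 6

5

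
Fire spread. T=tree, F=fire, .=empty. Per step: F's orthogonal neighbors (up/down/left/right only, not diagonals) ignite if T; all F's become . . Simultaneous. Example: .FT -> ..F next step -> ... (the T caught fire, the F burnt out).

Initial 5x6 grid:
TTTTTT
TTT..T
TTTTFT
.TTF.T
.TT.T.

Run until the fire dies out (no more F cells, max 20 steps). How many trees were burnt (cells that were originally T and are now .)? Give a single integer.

Step 1: +3 fires, +2 burnt (F count now 3)
Step 2: +5 fires, +3 burnt (F count now 5)
Step 3: +4 fires, +5 burnt (F count now 4)
Step 4: +4 fires, +4 burnt (F count now 4)
Step 5: +3 fires, +4 burnt (F count now 3)
Step 6: +1 fires, +3 burnt (F count now 1)
Step 7: +0 fires, +1 burnt (F count now 0)
Fire out after step 7
Initially T: 21, now '.': 29
Total burnt (originally-T cells now '.'): 20

Answer: 20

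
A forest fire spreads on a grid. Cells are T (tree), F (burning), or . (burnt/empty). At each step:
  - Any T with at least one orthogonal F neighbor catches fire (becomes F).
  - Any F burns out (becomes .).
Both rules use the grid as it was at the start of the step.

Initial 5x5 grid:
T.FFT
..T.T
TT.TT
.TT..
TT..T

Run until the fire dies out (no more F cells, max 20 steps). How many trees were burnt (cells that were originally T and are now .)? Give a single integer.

Answer: 5

Derivation:
Step 1: +2 fires, +2 burnt (F count now 2)
Step 2: +1 fires, +2 burnt (F count now 1)
Step 3: +1 fires, +1 burnt (F count now 1)
Step 4: +1 fires, +1 burnt (F count now 1)
Step 5: +0 fires, +1 burnt (F count now 0)
Fire out after step 5
Initially T: 13, now '.': 17
Total burnt (originally-T cells now '.'): 5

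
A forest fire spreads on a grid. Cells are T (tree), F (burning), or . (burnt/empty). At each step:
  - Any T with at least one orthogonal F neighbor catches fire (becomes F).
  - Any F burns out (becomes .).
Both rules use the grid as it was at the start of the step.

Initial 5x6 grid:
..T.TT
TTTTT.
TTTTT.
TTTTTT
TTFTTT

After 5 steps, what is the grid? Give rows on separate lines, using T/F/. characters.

Step 1: 3 trees catch fire, 1 burn out
  ..T.TT
  TTTTT.
  TTTTT.
  TTFTTT
  TF.FTT
Step 2: 5 trees catch fire, 3 burn out
  ..T.TT
  TTTTT.
  TTFTT.
  TF.FTT
  F...FT
Step 3: 6 trees catch fire, 5 burn out
  ..T.TT
  TTFTT.
  TF.FT.
  F...FT
  .....F
Step 4: 6 trees catch fire, 6 burn out
  ..F.TT
  TF.FT.
  F...F.
  .....F
  ......
Step 5: 2 trees catch fire, 6 burn out
  ....TT
  F...F.
  ......
  ......
  ......

....TT
F...F.
......
......
......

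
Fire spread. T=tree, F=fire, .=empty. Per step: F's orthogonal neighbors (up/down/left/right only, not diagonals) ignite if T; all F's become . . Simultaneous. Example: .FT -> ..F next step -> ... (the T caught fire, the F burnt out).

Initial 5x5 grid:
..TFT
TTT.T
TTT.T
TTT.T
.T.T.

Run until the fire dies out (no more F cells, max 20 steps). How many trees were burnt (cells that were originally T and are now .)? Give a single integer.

Answer: 15

Derivation:
Step 1: +2 fires, +1 burnt (F count now 2)
Step 2: +2 fires, +2 burnt (F count now 2)
Step 3: +3 fires, +2 burnt (F count now 3)
Step 4: +4 fires, +3 burnt (F count now 4)
Step 5: +2 fires, +4 burnt (F count now 2)
Step 6: +2 fires, +2 burnt (F count now 2)
Step 7: +0 fires, +2 burnt (F count now 0)
Fire out after step 7
Initially T: 16, now '.': 24
Total burnt (originally-T cells now '.'): 15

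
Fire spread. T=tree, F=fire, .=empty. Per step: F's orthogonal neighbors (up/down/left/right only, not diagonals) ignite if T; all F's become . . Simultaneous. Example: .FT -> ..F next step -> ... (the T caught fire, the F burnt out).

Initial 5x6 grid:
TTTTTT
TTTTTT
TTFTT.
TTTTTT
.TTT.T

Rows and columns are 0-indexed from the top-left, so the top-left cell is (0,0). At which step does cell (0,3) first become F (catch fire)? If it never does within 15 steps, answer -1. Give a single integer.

Step 1: cell (0,3)='T' (+4 fires, +1 burnt)
Step 2: cell (0,3)='T' (+8 fires, +4 burnt)
Step 3: cell (0,3)='F' (+8 fires, +8 burnt)
  -> target ignites at step 3
Step 4: cell (0,3)='.' (+4 fires, +8 burnt)
Step 5: cell (0,3)='.' (+2 fires, +4 burnt)
Step 6: cell (0,3)='.' (+0 fires, +2 burnt)
  fire out at step 6

3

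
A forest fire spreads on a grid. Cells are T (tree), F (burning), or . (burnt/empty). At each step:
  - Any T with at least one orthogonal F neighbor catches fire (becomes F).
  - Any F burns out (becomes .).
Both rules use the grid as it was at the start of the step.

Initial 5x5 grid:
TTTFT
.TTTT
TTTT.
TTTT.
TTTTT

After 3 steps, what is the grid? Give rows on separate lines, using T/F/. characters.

Step 1: 3 trees catch fire, 1 burn out
  TTF.F
  .TTFT
  TTTT.
  TTTT.
  TTTTT
Step 2: 4 trees catch fire, 3 burn out
  TF...
  .TF.F
  TTTF.
  TTTT.
  TTTTT
Step 3: 4 trees catch fire, 4 burn out
  F....
  .F...
  TTF..
  TTTF.
  TTTTT

F....
.F...
TTF..
TTTF.
TTTTT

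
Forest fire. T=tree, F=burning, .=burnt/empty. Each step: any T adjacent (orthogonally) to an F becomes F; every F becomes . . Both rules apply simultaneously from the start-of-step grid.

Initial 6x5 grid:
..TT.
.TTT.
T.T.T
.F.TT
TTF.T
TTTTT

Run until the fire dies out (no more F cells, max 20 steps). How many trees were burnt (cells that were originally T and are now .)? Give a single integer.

Answer: 11

Derivation:
Step 1: +2 fires, +2 burnt (F count now 2)
Step 2: +3 fires, +2 burnt (F count now 3)
Step 3: +2 fires, +3 burnt (F count now 2)
Step 4: +1 fires, +2 burnt (F count now 1)
Step 5: +1 fires, +1 burnt (F count now 1)
Step 6: +2 fires, +1 burnt (F count now 2)
Step 7: +0 fires, +2 burnt (F count now 0)
Fire out after step 7
Initially T: 18, now '.': 23
Total burnt (originally-T cells now '.'): 11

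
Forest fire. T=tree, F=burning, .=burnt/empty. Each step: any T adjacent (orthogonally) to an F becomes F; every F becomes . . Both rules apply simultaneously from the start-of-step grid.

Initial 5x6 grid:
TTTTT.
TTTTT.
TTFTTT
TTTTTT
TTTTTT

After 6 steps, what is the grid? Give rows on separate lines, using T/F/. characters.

Step 1: 4 trees catch fire, 1 burn out
  TTTTT.
  TTFTT.
  TF.FTT
  TTFTTT
  TTTTTT
Step 2: 8 trees catch fire, 4 burn out
  TTFTT.
  TF.FT.
  F...FT
  TF.FTT
  TTFTTT
Step 3: 9 trees catch fire, 8 burn out
  TF.FT.
  F...F.
  .....F
  F...FT
  TF.FTT
Step 4: 5 trees catch fire, 9 burn out
  F...F.
  ......
  ......
  .....F
  F...FT
Step 5: 1 trees catch fire, 5 burn out
  ......
  ......
  ......
  ......
  .....F
Step 6: 0 trees catch fire, 1 burn out
  ......
  ......
  ......
  ......
  ......

......
......
......
......
......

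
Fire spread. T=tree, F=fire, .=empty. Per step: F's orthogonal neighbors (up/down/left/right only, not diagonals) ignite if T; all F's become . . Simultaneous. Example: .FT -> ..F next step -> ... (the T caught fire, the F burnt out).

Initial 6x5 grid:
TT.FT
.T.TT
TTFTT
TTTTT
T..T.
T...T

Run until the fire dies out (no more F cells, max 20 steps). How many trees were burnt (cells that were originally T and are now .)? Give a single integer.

Answer: 18

Derivation:
Step 1: +5 fires, +2 burnt (F count now 5)
Step 2: +6 fires, +5 burnt (F count now 6)
Step 3: +4 fires, +6 burnt (F count now 4)
Step 4: +2 fires, +4 burnt (F count now 2)
Step 5: +1 fires, +2 burnt (F count now 1)
Step 6: +0 fires, +1 burnt (F count now 0)
Fire out after step 6
Initially T: 19, now '.': 29
Total burnt (originally-T cells now '.'): 18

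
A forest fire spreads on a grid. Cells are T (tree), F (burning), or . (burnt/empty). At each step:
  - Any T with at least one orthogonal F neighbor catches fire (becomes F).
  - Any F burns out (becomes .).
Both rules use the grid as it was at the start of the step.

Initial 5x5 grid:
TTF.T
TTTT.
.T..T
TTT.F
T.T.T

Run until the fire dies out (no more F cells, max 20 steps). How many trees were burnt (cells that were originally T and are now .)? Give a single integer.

Answer: 14

Derivation:
Step 1: +4 fires, +2 burnt (F count now 4)
Step 2: +3 fires, +4 burnt (F count now 3)
Step 3: +2 fires, +3 burnt (F count now 2)
Step 4: +1 fires, +2 burnt (F count now 1)
Step 5: +2 fires, +1 burnt (F count now 2)
Step 6: +2 fires, +2 burnt (F count now 2)
Step 7: +0 fires, +2 burnt (F count now 0)
Fire out after step 7
Initially T: 15, now '.': 24
Total burnt (originally-T cells now '.'): 14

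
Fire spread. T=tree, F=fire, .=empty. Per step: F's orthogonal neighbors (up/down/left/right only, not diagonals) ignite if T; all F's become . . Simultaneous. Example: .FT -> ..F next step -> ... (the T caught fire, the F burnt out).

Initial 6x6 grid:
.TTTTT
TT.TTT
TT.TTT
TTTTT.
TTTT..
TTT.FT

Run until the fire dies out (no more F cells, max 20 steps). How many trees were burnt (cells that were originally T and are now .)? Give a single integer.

Answer: 1

Derivation:
Step 1: +1 fires, +1 burnt (F count now 1)
Step 2: +0 fires, +1 burnt (F count now 0)
Fire out after step 2
Initially T: 28, now '.': 9
Total burnt (originally-T cells now '.'): 1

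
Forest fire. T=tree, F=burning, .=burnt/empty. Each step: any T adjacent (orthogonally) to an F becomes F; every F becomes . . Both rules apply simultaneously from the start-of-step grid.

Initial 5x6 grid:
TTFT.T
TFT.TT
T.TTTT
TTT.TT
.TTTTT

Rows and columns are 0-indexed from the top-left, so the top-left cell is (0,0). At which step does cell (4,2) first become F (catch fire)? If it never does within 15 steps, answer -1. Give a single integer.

Step 1: cell (4,2)='T' (+4 fires, +2 burnt)
Step 2: cell (4,2)='T' (+3 fires, +4 burnt)
Step 3: cell (4,2)='T' (+3 fires, +3 burnt)
Step 4: cell (4,2)='F' (+3 fires, +3 burnt)
  -> target ignites at step 4
Step 5: cell (4,2)='.' (+5 fires, +3 burnt)
Step 6: cell (4,2)='.' (+3 fires, +5 burnt)
Step 7: cell (4,2)='.' (+2 fires, +3 burnt)
Step 8: cell (4,2)='.' (+0 fires, +2 burnt)
  fire out at step 8

4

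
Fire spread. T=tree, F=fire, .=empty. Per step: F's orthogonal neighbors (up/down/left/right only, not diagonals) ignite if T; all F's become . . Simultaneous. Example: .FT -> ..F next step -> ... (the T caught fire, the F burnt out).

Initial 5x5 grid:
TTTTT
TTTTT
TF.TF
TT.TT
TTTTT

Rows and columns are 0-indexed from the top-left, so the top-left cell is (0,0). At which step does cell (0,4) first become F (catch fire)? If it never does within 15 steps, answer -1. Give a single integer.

Step 1: cell (0,4)='T' (+6 fires, +2 burnt)
Step 2: cell (0,4)='F' (+9 fires, +6 burnt)
  -> target ignites at step 2
Step 3: cell (0,4)='.' (+6 fires, +9 burnt)
Step 4: cell (0,4)='.' (+0 fires, +6 burnt)
  fire out at step 4

2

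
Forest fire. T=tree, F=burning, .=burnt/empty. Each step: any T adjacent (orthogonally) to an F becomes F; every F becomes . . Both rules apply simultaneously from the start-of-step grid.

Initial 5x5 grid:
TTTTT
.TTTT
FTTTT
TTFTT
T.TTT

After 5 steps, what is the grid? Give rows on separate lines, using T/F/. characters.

Step 1: 6 trees catch fire, 2 burn out
  TTTTT
  .TTTT
  .FFTT
  FF.FT
  T.FTT
Step 2: 6 trees catch fire, 6 burn out
  TTTTT
  .FFTT
  ...FT
  ....F
  F..FT
Step 3: 5 trees catch fire, 6 burn out
  TFFTT
  ...FT
  ....F
  .....
  ....F
Step 4: 3 trees catch fire, 5 burn out
  F..FT
  ....F
  .....
  .....
  .....
Step 5: 1 trees catch fire, 3 burn out
  ....F
  .....
  .....
  .....
  .....

....F
.....
.....
.....
.....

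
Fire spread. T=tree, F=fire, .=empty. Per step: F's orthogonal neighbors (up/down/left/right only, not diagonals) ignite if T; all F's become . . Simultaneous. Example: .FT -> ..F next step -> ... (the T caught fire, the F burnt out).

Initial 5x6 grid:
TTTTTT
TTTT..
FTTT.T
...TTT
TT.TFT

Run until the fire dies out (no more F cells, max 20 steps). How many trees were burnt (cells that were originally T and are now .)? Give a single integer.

Answer: 19

Derivation:
Step 1: +5 fires, +2 burnt (F count now 5)
Step 2: +5 fires, +5 burnt (F count now 5)
Step 3: +4 fires, +5 burnt (F count now 4)
Step 4: +2 fires, +4 burnt (F count now 2)
Step 5: +1 fires, +2 burnt (F count now 1)
Step 6: +1 fires, +1 burnt (F count now 1)
Step 7: +1 fires, +1 burnt (F count now 1)
Step 8: +0 fires, +1 burnt (F count now 0)
Fire out after step 8
Initially T: 21, now '.': 28
Total burnt (originally-T cells now '.'): 19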